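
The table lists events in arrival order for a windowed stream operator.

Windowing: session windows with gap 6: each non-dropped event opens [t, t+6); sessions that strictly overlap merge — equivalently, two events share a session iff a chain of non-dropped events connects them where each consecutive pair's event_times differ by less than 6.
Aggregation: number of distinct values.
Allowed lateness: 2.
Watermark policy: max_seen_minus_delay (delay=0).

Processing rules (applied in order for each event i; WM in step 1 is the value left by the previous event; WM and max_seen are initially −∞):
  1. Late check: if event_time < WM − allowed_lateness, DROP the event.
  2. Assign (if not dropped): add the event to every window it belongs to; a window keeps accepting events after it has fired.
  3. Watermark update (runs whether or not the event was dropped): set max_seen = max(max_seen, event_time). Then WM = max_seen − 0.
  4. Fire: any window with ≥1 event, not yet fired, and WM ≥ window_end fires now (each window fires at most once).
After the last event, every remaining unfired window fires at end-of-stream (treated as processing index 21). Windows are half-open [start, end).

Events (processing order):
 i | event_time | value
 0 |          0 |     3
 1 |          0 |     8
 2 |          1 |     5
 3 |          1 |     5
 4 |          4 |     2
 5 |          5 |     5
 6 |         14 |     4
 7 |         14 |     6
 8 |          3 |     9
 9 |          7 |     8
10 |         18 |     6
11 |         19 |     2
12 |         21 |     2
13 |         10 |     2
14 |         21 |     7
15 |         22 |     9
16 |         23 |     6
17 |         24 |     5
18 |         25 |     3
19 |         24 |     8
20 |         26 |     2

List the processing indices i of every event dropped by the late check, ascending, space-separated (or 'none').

i=0 t=0 v=3: → [0,6); WM=0
i=1 t=0 v=8: → [0,6); WM=0
i=2 t=1 v=5: → [0,7); WM=1
i=3 t=1 v=5: → [0,7); WM=1
i=4 t=4 v=2: → [0,10); WM=4
i=5 t=5 v=5: → [0,11); WM=5
i=6 t=14 v=4: → [14,20); WM=14
i=7 t=14 v=6: → [14,20); WM=14
i=8 t=3 v=9: DROP (t<14-2); WM=14
i=9 t=7 v=8: DROP (t<14-2); WM=14
i=10 t=18 v=6: → [14,24); WM=18
i=11 t=19 v=2: → [14,25); WM=19
i=12 t=21 v=2: → [14,27); WM=21
i=13 t=10 v=2: DROP (t<21-2); WM=21
i=14 t=21 v=7: → [14,27); WM=21
i=15 t=22 v=9: → [14,28); WM=22
i=16 t=23 v=6: → [14,29); WM=23
i=17 t=24 v=5: → [14,30); WM=24
i=18 t=25 v=3: → [14,31); WM=25
i=19 t=24 v=8: → [14,31); WM=25
i=20 t=26 v=2: → [14,32); WM=26

8 9 13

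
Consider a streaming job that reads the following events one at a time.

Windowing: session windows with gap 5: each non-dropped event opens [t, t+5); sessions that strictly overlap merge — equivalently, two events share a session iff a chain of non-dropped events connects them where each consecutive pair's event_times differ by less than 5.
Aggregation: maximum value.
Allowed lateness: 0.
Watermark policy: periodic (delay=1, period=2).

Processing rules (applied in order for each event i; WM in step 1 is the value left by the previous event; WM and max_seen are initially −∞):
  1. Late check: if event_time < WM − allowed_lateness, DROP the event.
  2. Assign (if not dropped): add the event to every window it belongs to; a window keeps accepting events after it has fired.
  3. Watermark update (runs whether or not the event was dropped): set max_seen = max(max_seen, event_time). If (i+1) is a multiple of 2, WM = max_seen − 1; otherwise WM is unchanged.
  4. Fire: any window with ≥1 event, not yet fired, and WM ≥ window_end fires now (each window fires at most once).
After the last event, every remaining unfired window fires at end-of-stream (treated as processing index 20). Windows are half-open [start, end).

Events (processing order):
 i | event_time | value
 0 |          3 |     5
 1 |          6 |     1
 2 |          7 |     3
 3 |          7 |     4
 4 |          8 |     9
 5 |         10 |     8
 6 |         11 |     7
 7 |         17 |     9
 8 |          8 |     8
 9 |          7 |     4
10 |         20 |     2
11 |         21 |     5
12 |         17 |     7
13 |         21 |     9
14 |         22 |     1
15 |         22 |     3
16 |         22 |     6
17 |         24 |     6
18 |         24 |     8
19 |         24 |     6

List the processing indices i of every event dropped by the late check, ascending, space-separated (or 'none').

8 9 12

i=0 t=3 v=5: → [3,8); WM=−∞
i=1 t=6 v=1: → [3,11); WM=5
i=2 t=7 v=3: → [3,12); WM=5
i=3 t=7 v=4: → [3,12); WM=6
i=4 t=8 v=9: → [3,13); WM=6
i=5 t=10 v=8: → [3,15); WM=9
i=6 t=11 v=7: → [3,16); WM=9
i=7 t=17 v=9: → [17,22); WM=16
i=8 t=8 v=8: DROP (t<16-0); WM=16
i=9 t=7 v=4: DROP (t<16-0); WM=16
i=10 t=20 v=2: → [17,25); WM=16
i=11 t=21 v=5: → [17,26); WM=20
i=12 t=17 v=7: DROP (t<20-0); WM=20
i=13 t=21 v=9: → [17,26); WM=20
i=14 t=22 v=1: → [17,27); WM=20
i=15 t=22 v=3: → [17,27); WM=21
i=16 t=22 v=6: → [17,27); WM=21
i=17 t=24 v=6: → [17,29); WM=23
i=18 t=24 v=8: → [17,29); WM=23
i=19 t=24 v=6: → [17,29); WM=23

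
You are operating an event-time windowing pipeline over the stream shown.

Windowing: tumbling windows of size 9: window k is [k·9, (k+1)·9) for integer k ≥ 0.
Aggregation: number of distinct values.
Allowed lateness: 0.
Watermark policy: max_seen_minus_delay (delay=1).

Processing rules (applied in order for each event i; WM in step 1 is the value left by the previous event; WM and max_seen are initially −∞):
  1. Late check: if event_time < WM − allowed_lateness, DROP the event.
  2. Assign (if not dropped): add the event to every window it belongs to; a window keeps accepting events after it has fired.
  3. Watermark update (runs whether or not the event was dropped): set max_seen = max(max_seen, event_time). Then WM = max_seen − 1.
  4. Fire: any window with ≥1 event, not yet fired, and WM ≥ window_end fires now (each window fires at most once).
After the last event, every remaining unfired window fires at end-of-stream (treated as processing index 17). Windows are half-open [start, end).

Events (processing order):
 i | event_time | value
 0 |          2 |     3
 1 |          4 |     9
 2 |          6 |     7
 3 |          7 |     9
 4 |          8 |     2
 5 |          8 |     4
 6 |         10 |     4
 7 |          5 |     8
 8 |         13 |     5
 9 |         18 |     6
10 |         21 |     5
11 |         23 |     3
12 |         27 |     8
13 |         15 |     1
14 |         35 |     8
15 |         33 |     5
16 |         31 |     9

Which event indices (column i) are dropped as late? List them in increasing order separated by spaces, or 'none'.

7 13 15 16

i=0 t=2 v=3: → [0,9); WM=1
i=1 t=4 v=9: → [0,9); WM=3
i=2 t=6 v=7: → [0,9); WM=5
i=3 t=7 v=9: → [0,9); WM=6
i=4 t=8 v=2: → [0,9); WM=7
i=5 t=8 v=4: → [0,9); WM=7
i=6 t=10 v=4: → [9,18); WM=9; [0,9) fires=5
i=7 t=5 v=8: DROP (t<9-0); WM=9
i=8 t=13 v=5: → [9,18); WM=12
i=9 t=18 v=6: → [18,27); WM=17
i=10 t=21 v=5: → [18,27); WM=20; [9,18) fires=2
i=11 t=23 v=3: → [18,27); WM=22
i=12 t=27 v=8: → [27,36); WM=26
i=13 t=15 v=1: DROP (t<26-0); WM=26
i=14 t=35 v=8: → [27,36); WM=34; [18,27) fires=3
i=15 t=33 v=5: DROP (t<34-0); WM=34
i=16 t=31 v=9: DROP (t<34-0); WM=34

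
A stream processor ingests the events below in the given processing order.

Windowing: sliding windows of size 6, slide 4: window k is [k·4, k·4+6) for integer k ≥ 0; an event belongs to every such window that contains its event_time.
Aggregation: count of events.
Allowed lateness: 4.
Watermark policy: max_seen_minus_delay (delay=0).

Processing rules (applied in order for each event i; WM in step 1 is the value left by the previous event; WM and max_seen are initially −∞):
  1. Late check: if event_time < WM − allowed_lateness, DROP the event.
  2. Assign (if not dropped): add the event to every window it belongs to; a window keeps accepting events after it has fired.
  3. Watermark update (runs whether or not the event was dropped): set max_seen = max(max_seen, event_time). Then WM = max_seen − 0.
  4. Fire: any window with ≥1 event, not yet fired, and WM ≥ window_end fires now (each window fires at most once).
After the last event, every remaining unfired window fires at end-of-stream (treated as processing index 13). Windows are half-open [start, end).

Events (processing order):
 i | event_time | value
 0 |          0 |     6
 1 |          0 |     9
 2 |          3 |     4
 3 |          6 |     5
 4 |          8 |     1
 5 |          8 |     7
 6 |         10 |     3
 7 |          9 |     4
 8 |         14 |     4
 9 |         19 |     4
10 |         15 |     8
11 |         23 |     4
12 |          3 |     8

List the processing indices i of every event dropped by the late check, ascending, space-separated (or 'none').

12

i=0 t=0 v=6: → [0,6); WM=0
i=1 t=0 v=9: → [0,6); WM=0
i=2 t=3 v=4: → [0,6); WM=3
i=3 t=6 v=5: → [4,10); WM=6; [0,6) fires=3
i=4 t=8 v=1: → [8,14),[4,10); WM=8
i=5 t=8 v=7: → [8,14),[4,10); WM=8
i=6 t=10 v=3: → [8,14); WM=10; [4,10) fires=3
i=7 t=9 v=4: → [8,14),[4,10); WM=10
i=8 t=14 v=4: → [12,18); WM=14; [8,14) fires=4
i=9 t=19 v=4: → [16,22); WM=19; [12,18) fires=1
i=10 t=15 v=8: → [12,18); WM=19
i=11 t=23 v=4: → [20,26); WM=23; [16,22) fires=1
i=12 t=3 v=8: DROP (t<23-4); WM=23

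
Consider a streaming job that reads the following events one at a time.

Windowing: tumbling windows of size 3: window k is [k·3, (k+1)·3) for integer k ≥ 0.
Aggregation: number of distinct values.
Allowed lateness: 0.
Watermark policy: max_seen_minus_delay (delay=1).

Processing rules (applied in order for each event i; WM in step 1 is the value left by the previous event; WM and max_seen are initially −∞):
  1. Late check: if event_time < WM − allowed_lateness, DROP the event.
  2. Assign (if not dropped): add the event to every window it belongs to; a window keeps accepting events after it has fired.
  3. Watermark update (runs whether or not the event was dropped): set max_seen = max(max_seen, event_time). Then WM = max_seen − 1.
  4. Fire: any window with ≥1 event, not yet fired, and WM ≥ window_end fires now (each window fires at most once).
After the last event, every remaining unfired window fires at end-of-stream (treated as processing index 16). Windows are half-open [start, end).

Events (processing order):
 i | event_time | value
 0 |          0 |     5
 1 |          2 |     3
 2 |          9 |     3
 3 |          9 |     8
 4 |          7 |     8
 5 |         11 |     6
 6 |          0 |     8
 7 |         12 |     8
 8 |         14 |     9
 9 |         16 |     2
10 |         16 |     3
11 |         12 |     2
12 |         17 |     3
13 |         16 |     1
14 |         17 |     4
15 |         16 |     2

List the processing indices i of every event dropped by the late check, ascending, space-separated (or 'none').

i=0 t=0 v=5: → [0,3); WM=-1
i=1 t=2 v=3: → [0,3); WM=1
i=2 t=9 v=3: → [9,12); WM=8; [0,3) fires=2
i=3 t=9 v=8: → [9,12); WM=8
i=4 t=7 v=8: DROP (t<8-0); WM=8
i=5 t=11 v=6: → [9,12); WM=10
i=6 t=0 v=8: DROP (t<10-0); WM=10
i=7 t=12 v=8: → [12,15); WM=11
i=8 t=14 v=9: → [12,15); WM=13; [9,12) fires=3
i=9 t=16 v=2: → [15,18); WM=15; [12,15) fires=2
i=10 t=16 v=3: → [15,18); WM=15
i=11 t=12 v=2: DROP (t<15-0); WM=15
i=12 t=17 v=3: → [15,18); WM=16
i=13 t=16 v=1: → [15,18); WM=16
i=14 t=17 v=4: → [15,18); WM=16
i=15 t=16 v=2: → [15,18); WM=16

4 6 11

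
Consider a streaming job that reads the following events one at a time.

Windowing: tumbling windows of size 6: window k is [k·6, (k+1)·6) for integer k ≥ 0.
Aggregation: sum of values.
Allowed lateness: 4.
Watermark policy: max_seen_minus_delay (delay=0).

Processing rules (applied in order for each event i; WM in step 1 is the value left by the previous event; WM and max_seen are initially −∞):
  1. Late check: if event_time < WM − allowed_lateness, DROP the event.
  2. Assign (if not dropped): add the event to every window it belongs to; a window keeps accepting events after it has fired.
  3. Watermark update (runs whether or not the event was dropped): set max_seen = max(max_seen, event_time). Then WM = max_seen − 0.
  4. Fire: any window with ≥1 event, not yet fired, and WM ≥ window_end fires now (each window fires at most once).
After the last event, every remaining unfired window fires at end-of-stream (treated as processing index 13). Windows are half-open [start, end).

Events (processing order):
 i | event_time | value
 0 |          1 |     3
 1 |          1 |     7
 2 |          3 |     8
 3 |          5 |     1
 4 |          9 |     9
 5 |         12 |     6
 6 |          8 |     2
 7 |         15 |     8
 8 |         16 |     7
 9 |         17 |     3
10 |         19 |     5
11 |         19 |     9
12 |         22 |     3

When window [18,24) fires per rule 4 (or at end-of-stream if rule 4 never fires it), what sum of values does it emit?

17

i=0 t=1 v=3: → [0,6); WM=1
i=1 t=1 v=7: → [0,6); WM=1
i=2 t=3 v=8: → [0,6); WM=3
i=3 t=5 v=1: → [0,6); WM=5
i=4 t=9 v=9: → [6,12); WM=9; [0,6) fires=19
i=5 t=12 v=6: → [12,18); WM=12; [6,12) fires=9
i=6 t=8 v=2: → [6,12); WM=12
i=7 t=15 v=8: → [12,18); WM=15
i=8 t=16 v=7: → [12,18); WM=16
i=9 t=17 v=3: → [12,18); WM=17
i=10 t=19 v=5: → [18,24); WM=19; [12,18) fires=24
i=11 t=19 v=9: → [18,24); WM=19
i=12 t=22 v=3: → [18,24); WM=22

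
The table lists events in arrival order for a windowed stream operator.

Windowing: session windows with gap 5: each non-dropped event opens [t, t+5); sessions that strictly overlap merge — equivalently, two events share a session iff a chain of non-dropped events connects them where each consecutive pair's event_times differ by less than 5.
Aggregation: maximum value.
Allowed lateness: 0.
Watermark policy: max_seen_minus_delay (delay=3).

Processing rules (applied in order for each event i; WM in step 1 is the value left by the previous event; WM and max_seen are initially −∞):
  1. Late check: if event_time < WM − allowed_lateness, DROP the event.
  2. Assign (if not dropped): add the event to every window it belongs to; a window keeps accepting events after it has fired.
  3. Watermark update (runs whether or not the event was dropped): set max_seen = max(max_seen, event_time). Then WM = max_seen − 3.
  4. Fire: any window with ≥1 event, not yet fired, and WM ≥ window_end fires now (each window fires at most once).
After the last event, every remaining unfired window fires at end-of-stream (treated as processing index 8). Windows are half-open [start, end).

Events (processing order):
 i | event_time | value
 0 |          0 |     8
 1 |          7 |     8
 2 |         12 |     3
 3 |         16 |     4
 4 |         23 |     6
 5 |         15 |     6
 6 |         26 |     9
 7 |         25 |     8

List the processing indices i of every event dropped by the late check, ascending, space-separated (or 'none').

5

i=0 t=0 v=8: → [0,5); WM=-3
i=1 t=7 v=8: → [7,12); WM=4
i=2 t=12 v=3: → [12,17); WM=9
i=3 t=16 v=4: → [12,21); WM=13
i=4 t=23 v=6: → [23,28); WM=20
i=5 t=15 v=6: DROP (t<20-0); WM=20
i=6 t=26 v=9: → [23,31); WM=23
i=7 t=25 v=8: → [23,31); WM=23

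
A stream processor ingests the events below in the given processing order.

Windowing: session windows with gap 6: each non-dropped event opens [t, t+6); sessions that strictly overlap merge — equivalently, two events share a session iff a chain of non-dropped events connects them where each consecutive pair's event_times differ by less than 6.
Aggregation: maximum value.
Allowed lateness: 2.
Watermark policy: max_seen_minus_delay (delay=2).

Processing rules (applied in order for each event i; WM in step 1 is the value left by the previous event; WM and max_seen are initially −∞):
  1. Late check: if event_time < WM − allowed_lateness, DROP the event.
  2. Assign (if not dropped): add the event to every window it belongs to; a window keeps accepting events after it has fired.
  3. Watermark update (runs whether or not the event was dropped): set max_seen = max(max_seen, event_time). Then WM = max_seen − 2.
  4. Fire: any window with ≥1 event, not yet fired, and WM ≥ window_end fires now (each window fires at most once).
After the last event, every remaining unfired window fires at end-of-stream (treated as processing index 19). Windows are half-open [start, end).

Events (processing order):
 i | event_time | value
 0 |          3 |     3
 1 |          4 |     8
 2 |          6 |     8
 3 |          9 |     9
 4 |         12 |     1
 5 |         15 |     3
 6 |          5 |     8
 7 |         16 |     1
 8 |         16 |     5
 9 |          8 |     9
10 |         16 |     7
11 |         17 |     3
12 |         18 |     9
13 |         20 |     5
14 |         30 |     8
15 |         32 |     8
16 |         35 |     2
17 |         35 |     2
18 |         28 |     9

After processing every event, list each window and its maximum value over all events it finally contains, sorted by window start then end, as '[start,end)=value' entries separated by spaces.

i=0 t=3 v=3: → [3,9); WM=1
i=1 t=4 v=8: → [3,10); WM=2
i=2 t=6 v=8: → [3,12); WM=4
i=3 t=9 v=9: → [3,15); WM=7
i=4 t=12 v=1: → [3,18); WM=10
i=5 t=15 v=3: → [3,21); WM=13
i=6 t=5 v=8: DROP (t<13-2); WM=13
i=7 t=16 v=1: → [3,22); WM=14
i=8 t=16 v=5: → [3,22); WM=14
i=9 t=8 v=9: DROP (t<14-2); WM=14
i=10 t=16 v=7: → [3,22); WM=14
i=11 t=17 v=3: → [3,23); WM=15
i=12 t=18 v=9: → [3,24); WM=16
i=13 t=20 v=5: → [3,26); WM=18
i=14 t=30 v=8: → [30,36); WM=28
i=15 t=32 v=8: → [30,38); WM=30
i=16 t=35 v=2: → [30,41); WM=33
i=17 t=35 v=2: → [30,41); WM=33
i=18 t=28 v=9: DROP (t<33-2); WM=33

[3,26)=9 [30,41)=8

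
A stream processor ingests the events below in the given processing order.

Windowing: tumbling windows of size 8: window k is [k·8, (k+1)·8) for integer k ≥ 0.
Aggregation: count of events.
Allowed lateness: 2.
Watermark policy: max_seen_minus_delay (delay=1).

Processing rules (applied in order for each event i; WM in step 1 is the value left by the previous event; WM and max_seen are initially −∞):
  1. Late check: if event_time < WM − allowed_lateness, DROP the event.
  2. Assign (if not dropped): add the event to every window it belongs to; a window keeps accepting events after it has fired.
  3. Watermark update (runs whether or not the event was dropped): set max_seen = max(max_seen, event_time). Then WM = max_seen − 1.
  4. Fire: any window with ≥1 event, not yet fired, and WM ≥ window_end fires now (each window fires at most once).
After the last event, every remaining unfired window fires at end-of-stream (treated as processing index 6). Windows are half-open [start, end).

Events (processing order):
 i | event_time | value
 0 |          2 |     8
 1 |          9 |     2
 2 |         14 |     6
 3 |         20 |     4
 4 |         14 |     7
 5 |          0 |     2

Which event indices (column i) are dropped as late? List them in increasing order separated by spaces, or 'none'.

4 5

i=0 t=2 v=8: → [0,8); WM=1
i=1 t=9 v=2: → [8,16); WM=8; [0,8) fires=1
i=2 t=14 v=6: → [8,16); WM=13
i=3 t=20 v=4: → [16,24); WM=19; [8,16) fires=2
i=4 t=14 v=7: DROP (t<19-2); WM=19
i=5 t=0 v=2: DROP (t<19-2); WM=19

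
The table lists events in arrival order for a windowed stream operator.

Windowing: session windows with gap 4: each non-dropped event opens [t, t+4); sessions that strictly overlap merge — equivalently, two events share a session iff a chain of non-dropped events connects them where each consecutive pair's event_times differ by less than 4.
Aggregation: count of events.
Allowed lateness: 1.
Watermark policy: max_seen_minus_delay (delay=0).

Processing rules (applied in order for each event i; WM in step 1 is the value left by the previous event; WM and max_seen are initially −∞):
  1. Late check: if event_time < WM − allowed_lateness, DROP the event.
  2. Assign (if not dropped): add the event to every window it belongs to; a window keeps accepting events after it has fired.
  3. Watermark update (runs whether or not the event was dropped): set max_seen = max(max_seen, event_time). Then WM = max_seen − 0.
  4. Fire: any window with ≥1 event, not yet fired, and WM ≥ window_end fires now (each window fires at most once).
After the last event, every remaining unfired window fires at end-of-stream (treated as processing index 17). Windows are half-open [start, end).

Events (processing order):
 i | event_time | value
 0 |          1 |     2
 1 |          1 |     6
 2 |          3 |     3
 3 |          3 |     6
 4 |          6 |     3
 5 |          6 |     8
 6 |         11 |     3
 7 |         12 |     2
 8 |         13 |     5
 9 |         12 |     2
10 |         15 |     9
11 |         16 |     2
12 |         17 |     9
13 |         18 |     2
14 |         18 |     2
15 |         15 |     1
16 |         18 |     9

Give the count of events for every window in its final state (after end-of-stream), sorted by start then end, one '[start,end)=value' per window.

i=0 t=1 v=2: → [1,5); WM=1
i=1 t=1 v=6: → [1,5); WM=1
i=2 t=3 v=3: → [1,7); WM=3
i=3 t=3 v=6: → [1,7); WM=3
i=4 t=6 v=3: → [1,10); WM=6
i=5 t=6 v=8: → [1,10); WM=6
i=6 t=11 v=3: → [11,15); WM=11
i=7 t=12 v=2: → [11,16); WM=12
i=8 t=13 v=5: → [11,17); WM=13
i=9 t=12 v=2: → [11,17); WM=13
i=10 t=15 v=9: → [11,19); WM=15
i=11 t=16 v=2: → [11,20); WM=16
i=12 t=17 v=9: → [11,21); WM=17
i=13 t=18 v=2: → [11,22); WM=18
i=14 t=18 v=2: → [11,22); WM=18
i=15 t=15 v=1: DROP (t<18-1); WM=18
i=16 t=18 v=9: → [11,22); WM=18

[1,10)=6 [11,22)=10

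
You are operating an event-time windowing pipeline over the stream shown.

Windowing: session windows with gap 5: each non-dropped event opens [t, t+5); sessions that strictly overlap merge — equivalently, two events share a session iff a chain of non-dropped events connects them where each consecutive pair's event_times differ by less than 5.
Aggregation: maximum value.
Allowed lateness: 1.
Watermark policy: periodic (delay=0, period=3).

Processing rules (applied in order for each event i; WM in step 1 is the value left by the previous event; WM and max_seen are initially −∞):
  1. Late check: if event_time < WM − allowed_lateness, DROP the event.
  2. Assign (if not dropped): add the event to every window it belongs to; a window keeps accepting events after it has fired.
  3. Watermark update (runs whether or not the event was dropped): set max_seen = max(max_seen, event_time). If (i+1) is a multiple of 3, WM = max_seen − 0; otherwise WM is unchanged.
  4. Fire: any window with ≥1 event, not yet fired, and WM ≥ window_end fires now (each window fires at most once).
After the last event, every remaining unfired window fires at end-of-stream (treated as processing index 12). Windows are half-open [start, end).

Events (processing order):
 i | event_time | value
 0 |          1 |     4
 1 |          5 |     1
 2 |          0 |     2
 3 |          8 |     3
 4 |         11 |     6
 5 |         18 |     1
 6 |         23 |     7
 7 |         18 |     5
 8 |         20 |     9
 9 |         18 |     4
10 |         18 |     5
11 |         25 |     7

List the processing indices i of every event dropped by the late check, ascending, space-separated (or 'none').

9 10

i=0 t=1 v=4: → [1,6); WM=−∞
i=1 t=5 v=1: → [1,10); WM=−∞
i=2 t=0 v=2: → [0,10); WM=5
i=3 t=8 v=3: → [0,13); WM=5
i=4 t=11 v=6: → [0,16); WM=5
i=5 t=18 v=1: → [18,23); WM=18
i=6 t=23 v=7: → [23,28); WM=18
i=7 t=18 v=5: → [18,23); WM=18
i=8 t=20 v=9: → [18,28); WM=23
i=9 t=18 v=4: DROP (t<23-1); WM=23
i=10 t=18 v=5: DROP (t<23-1); WM=23
i=11 t=25 v=7: → [18,30); WM=25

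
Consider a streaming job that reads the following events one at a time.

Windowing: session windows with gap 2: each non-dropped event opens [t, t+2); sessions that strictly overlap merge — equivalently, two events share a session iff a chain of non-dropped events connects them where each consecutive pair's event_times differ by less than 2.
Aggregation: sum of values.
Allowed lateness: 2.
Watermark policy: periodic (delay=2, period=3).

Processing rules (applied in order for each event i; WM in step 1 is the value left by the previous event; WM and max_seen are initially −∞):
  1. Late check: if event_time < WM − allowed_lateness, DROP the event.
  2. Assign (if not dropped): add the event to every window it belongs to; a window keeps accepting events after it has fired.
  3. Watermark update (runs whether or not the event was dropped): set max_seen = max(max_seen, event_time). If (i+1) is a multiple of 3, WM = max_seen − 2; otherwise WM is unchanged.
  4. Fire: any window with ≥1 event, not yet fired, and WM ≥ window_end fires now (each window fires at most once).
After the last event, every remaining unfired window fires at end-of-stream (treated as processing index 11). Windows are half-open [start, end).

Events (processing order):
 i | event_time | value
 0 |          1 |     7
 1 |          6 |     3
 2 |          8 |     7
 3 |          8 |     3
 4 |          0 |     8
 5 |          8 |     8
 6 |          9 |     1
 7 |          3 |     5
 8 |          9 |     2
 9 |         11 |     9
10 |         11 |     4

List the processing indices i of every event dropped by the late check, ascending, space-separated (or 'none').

i=0 t=1 v=7: → [1,3); WM=−∞
i=1 t=6 v=3: → [6,8); WM=−∞
i=2 t=8 v=7: → [8,10); WM=6
i=3 t=8 v=3: → [8,10); WM=6
i=4 t=0 v=8: DROP (t<6-2); WM=6
i=5 t=8 v=8: → [8,10); WM=6
i=6 t=9 v=1: → [8,11); WM=6
i=7 t=3 v=5: DROP (t<6-2); WM=6
i=8 t=9 v=2: → [8,11); WM=7
i=9 t=11 v=9: → [11,13); WM=7
i=10 t=11 v=4: → [11,13); WM=7

4 7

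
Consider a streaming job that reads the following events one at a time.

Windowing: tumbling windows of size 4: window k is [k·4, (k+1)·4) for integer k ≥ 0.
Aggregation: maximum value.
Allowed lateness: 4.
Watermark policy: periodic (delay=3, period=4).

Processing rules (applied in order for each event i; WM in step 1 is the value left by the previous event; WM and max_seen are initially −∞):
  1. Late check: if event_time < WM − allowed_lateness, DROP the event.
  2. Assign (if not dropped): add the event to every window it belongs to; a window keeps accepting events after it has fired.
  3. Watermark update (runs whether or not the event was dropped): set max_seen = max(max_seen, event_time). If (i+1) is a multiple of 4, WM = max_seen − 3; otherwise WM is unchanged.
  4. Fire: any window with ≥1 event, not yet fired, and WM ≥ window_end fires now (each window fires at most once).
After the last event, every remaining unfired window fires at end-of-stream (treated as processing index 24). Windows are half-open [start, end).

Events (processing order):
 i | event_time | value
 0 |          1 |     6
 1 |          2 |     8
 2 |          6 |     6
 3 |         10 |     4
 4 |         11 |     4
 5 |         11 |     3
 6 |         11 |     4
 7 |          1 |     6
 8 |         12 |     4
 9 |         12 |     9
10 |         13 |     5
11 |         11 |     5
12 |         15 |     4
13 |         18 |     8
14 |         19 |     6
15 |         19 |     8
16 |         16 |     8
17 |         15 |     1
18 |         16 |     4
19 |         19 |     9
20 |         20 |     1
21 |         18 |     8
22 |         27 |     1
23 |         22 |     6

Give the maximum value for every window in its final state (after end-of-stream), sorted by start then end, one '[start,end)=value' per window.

i=0 t=1 v=6: → [0,4); WM=−∞
i=1 t=2 v=8: → [0,4); WM=−∞
i=2 t=6 v=6: → [4,8); WM=−∞
i=3 t=10 v=4: → [8,12); WM=7; [0,4) fires=8
i=4 t=11 v=4: → [8,12); WM=7
i=5 t=11 v=3: → [8,12); WM=7
i=6 t=11 v=4: → [8,12); WM=7
i=7 t=1 v=6: DROP (t<7-4); WM=8; [4,8) fires=6
i=8 t=12 v=4: → [12,16); WM=8
i=9 t=12 v=9: → [12,16); WM=8
i=10 t=13 v=5: → [12,16); WM=8
i=11 t=11 v=5: → [8,12); WM=10
i=12 t=15 v=4: → [12,16); WM=10
i=13 t=18 v=8: → [16,20); WM=10
i=14 t=19 v=6: → [16,20); WM=10
i=15 t=19 v=8: → [16,20); WM=16; [8,12) fires=5 [12,16) fires=9
i=16 t=16 v=8: → [16,20); WM=16
i=17 t=15 v=1: → [12,16); WM=16
i=18 t=16 v=4: → [16,20); WM=16
i=19 t=19 v=9: → [16,20); WM=16
i=20 t=20 v=1: → [20,24); WM=16
i=21 t=18 v=8: → [16,20); WM=16
i=22 t=27 v=1: → [24,28); WM=16
i=23 t=22 v=6: → [20,24); WM=24; [16,20) fires=9 [20,24) fires=6

[0,4)=8 [4,8)=6 [8,12)=5 [12,16)=9 [16,20)=9 [20,24)=6 [24,28)=1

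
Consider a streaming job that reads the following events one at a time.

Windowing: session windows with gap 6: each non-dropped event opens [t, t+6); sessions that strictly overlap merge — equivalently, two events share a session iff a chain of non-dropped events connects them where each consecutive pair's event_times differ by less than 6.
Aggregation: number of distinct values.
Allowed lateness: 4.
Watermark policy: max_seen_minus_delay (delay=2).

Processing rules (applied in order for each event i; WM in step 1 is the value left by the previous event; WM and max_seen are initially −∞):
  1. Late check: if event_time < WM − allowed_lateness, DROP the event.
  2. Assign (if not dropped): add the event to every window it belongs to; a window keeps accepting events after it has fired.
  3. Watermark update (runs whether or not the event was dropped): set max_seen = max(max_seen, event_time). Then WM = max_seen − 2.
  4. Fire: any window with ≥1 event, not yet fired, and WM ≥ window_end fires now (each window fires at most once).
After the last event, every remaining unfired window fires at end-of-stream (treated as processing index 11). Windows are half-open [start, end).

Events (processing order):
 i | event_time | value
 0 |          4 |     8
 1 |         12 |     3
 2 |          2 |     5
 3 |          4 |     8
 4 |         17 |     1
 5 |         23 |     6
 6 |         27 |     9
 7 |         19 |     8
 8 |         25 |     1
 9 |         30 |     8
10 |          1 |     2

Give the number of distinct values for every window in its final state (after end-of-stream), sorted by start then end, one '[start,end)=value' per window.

i=0 t=4 v=8: → [4,10); WM=2
i=1 t=12 v=3: → [12,18); WM=10
i=2 t=2 v=5: DROP (t<10-4); WM=10
i=3 t=4 v=8: DROP (t<10-4); WM=10
i=4 t=17 v=1: → [12,23); WM=15
i=5 t=23 v=6: → [23,29); WM=21
i=6 t=27 v=9: → [23,33); WM=25
i=7 t=19 v=8: DROP (t<25-4); WM=25
i=8 t=25 v=1: → [23,33); WM=25
i=9 t=30 v=8: → [23,36); WM=28
i=10 t=1 v=2: DROP (t<28-4); WM=28

[4,10)=1 [12,23)=2 [23,36)=4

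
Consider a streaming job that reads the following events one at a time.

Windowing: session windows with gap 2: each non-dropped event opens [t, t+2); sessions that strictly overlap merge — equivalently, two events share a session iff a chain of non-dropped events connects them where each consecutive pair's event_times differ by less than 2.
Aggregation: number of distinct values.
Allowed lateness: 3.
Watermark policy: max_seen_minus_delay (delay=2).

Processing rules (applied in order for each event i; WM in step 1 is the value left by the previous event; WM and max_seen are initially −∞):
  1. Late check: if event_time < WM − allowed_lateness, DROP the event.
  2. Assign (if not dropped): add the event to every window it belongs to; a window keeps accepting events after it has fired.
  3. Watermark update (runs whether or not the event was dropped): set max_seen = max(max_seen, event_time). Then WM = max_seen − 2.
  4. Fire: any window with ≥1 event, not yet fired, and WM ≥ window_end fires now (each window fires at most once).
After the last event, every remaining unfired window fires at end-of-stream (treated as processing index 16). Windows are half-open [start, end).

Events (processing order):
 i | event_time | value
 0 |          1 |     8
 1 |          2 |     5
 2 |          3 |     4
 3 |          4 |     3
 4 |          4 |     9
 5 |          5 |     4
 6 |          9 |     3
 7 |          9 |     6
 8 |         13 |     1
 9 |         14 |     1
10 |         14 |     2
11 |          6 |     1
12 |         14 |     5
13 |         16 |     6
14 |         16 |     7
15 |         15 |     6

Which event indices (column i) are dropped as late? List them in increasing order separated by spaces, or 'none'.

11

i=0 t=1 v=8: → [1,3); WM=-1
i=1 t=2 v=5: → [1,4); WM=0
i=2 t=3 v=4: → [1,5); WM=1
i=3 t=4 v=3: → [1,6); WM=2
i=4 t=4 v=9: → [1,6); WM=2
i=5 t=5 v=4: → [1,7); WM=3
i=6 t=9 v=3: → [9,11); WM=7
i=7 t=9 v=6: → [9,11); WM=7
i=8 t=13 v=1: → [13,15); WM=11
i=9 t=14 v=1: → [13,16); WM=12
i=10 t=14 v=2: → [13,16); WM=12
i=11 t=6 v=1: DROP (t<12-3); WM=12
i=12 t=14 v=5: → [13,16); WM=12
i=13 t=16 v=6: → [16,18); WM=14
i=14 t=16 v=7: → [16,18); WM=14
i=15 t=15 v=6: → [13,18); WM=14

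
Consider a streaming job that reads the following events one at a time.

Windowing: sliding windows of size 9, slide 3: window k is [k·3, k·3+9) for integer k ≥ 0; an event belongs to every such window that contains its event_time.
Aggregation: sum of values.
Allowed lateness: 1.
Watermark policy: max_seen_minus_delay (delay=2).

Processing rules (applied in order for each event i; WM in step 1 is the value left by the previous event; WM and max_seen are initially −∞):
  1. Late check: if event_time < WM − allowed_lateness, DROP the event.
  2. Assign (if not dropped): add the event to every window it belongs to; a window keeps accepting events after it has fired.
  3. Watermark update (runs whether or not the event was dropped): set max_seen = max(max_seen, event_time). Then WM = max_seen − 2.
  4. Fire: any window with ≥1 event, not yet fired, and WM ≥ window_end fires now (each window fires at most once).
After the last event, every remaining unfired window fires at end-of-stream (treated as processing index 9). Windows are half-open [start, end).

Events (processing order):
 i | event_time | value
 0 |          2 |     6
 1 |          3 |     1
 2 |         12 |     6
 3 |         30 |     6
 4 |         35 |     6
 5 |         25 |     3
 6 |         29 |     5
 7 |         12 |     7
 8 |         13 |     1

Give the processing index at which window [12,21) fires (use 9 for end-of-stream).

i=0 t=2 v=6: → [0,9); WM=0
i=1 t=3 v=1: → [3,12),[0,9); WM=1
i=2 t=12 v=6: → [12,21),[9,18),[6,15); WM=10; [0,9) fires=7
i=3 t=30 v=6: → [30,39),[27,36),[24,33); WM=28; [3,12) fires=1 [6,15) fires=6 [9,18) fires=6 [12,21) fires=6
i=4 t=35 v=6: → [33,42),[30,39),[27,36); WM=33; [24,33) fires=6
i=5 t=25 v=3: DROP (t<33-1); WM=33
i=6 t=29 v=5: DROP (t<33-1); WM=33
i=7 t=12 v=7: DROP (t<33-1); WM=33
i=8 t=13 v=1: DROP (t<33-1); WM=33

3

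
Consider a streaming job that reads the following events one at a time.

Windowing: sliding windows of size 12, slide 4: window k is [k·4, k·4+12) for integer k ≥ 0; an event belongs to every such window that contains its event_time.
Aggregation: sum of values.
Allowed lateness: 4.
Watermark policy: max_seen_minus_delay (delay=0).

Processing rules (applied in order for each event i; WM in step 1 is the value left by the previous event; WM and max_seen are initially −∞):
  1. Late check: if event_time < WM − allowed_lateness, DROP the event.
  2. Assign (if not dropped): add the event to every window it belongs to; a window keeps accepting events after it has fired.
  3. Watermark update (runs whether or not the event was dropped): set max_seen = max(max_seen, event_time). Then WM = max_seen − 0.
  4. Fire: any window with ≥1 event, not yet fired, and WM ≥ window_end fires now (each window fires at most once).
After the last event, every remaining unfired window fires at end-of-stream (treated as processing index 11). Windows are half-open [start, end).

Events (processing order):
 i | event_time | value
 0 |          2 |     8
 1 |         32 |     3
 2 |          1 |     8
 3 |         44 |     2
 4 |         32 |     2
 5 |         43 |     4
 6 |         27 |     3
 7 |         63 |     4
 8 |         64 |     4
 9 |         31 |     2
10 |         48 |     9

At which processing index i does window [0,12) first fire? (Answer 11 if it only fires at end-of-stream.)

1

i=0 t=2 v=8: → [0,12); WM=2
i=1 t=32 v=3: → [32,44),[28,40),[24,36); WM=32; [0,12) fires=8
i=2 t=1 v=8: DROP (t<32-4); WM=32
i=3 t=44 v=2: → [44,56),[40,52),[36,48); WM=44; [24,36) fires=3 [28,40) fires=3 [32,44) fires=3
i=4 t=32 v=2: DROP (t<44-4); WM=44
i=5 t=43 v=4: → [40,52),[36,48),[32,44); WM=44
i=6 t=27 v=3: DROP (t<44-4); WM=44
i=7 t=63 v=4: → [60,72),[56,68),[52,64); WM=63; [36,48) fires=6 [40,52) fires=6 [44,56) fires=2
i=8 t=64 v=4: → [64,76),[60,72),[56,68); WM=64; [52,64) fires=4
i=9 t=31 v=2: DROP (t<64-4); WM=64
i=10 t=48 v=9: DROP (t<64-4); WM=64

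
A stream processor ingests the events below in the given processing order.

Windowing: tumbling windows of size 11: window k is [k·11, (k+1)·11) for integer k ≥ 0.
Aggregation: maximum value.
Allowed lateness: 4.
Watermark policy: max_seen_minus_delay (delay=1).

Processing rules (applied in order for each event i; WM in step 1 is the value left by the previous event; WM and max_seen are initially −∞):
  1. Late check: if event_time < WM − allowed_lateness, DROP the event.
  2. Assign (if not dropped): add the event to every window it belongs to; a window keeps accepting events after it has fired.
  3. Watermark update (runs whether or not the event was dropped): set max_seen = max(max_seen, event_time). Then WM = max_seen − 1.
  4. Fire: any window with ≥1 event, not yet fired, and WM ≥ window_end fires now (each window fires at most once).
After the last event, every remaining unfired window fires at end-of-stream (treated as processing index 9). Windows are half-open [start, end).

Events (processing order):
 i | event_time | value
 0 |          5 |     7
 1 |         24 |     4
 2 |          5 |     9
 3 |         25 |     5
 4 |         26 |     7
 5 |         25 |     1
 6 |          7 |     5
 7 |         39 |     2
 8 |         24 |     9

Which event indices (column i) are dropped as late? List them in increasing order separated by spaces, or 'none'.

i=0 t=5 v=7: → [0,11); WM=4
i=1 t=24 v=4: → [22,33); WM=23; [0,11) fires=7
i=2 t=5 v=9: DROP (t<23-4); WM=23
i=3 t=25 v=5: → [22,33); WM=24
i=4 t=26 v=7: → [22,33); WM=25
i=5 t=25 v=1: → [22,33); WM=25
i=6 t=7 v=5: DROP (t<25-4); WM=25
i=7 t=39 v=2: → [33,44); WM=38; [22,33) fires=7
i=8 t=24 v=9: DROP (t<38-4); WM=38

2 6 8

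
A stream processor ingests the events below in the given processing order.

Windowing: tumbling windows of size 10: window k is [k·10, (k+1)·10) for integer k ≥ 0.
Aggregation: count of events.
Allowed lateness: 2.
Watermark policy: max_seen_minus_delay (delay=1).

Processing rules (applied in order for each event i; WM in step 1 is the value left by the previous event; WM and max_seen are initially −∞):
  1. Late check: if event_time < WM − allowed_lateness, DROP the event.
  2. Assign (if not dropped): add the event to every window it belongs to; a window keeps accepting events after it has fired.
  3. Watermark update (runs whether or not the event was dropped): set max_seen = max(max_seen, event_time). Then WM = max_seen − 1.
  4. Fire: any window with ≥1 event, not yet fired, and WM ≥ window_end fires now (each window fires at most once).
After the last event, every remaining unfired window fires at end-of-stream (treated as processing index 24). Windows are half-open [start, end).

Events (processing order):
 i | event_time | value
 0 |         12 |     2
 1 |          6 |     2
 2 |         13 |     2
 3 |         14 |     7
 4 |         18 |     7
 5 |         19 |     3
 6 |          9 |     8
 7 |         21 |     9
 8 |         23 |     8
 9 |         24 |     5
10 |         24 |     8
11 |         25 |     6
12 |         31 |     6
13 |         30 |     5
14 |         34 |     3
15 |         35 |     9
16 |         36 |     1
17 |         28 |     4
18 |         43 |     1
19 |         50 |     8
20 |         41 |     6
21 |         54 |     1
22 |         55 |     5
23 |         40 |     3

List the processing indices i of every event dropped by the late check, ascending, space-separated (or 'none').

i=0 t=12 v=2: → [10,20); WM=11
i=1 t=6 v=2: DROP (t<11-2); WM=11
i=2 t=13 v=2: → [10,20); WM=12
i=3 t=14 v=7: → [10,20); WM=13
i=4 t=18 v=7: → [10,20); WM=17
i=5 t=19 v=3: → [10,20); WM=18
i=6 t=9 v=8: DROP (t<18-2); WM=18
i=7 t=21 v=9: → [20,30); WM=20; [10,20) fires=5
i=8 t=23 v=8: → [20,30); WM=22
i=9 t=24 v=5: → [20,30); WM=23
i=10 t=24 v=8: → [20,30); WM=23
i=11 t=25 v=6: → [20,30); WM=24
i=12 t=31 v=6: → [30,40); WM=30; [20,30) fires=5
i=13 t=30 v=5: → [30,40); WM=30
i=14 t=34 v=3: → [30,40); WM=33
i=15 t=35 v=9: → [30,40); WM=34
i=16 t=36 v=1: → [30,40); WM=35
i=17 t=28 v=4: DROP (t<35-2); WM=35
i=18 t=43 v=1: → [40,50); WM=42; [30,40) fires=5
i=19 t=50 v=8: → [50,60); WM=49
i=20 t=41 v=6: DROP (t<49-2); WM=49
i=21 t=54 v=1: → [50,60); WM=53; [40,50) fires=1
i=22 t=55 v=5: → [50,60); WM=54
i=23 t=40 v=3: DROP (t<54-2); WM=54

1 6 17 20 23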